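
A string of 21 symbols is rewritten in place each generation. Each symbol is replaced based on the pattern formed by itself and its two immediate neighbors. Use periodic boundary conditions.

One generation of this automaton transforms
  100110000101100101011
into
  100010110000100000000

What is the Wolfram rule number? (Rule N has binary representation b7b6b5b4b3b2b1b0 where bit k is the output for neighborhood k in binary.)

65

position 20: 111 → 0  (bit 7 = 0)
position 0: 110 → 1  (bit 6 = 1)
position 10: 101 → 0  (bit 5 = 0)
position 1: 100 → 0  (bit 4 = 0)
position 3: 011 → 0  (bit 3 = 0)
position 9: 010 → 0  (bit 2 = 0)
position 2: 001 → 0  (bit 1 = 0)
position 6: 000 → 1  (bit 0 = 1)
bits b7..b0 = 01000001 = 65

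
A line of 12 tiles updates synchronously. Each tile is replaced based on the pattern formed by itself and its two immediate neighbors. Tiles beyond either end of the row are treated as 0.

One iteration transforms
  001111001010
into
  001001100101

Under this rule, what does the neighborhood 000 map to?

0

At position 0 the neighborhood is 000; the next row has 0 there.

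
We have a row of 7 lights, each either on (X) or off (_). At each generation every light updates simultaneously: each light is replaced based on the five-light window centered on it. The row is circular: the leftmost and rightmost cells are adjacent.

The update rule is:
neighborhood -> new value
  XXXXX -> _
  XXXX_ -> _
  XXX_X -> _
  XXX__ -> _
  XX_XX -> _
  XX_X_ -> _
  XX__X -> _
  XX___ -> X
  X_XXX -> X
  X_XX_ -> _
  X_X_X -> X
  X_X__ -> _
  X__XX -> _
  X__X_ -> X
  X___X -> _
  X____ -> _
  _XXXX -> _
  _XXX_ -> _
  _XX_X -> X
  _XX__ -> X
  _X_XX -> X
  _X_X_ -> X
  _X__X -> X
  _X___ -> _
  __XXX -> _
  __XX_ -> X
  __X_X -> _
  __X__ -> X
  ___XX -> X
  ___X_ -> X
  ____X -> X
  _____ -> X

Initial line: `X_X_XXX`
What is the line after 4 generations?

generation 1: __XXX__
generation 2: XX___X_
generation 3: _XX_X_X
generation 4: X_X_XXX

X_X_XXX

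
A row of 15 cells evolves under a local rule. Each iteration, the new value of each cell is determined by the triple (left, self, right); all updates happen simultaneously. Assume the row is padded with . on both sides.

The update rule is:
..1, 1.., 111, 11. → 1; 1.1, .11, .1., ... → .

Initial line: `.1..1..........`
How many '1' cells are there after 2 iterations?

iteration 1: 1.11.1.........
iteration 2: ...1..1........
count of 1: 2

2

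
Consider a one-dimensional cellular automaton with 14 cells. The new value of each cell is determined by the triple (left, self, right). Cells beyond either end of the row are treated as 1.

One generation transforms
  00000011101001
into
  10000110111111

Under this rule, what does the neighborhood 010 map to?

1

At position 10 the neighborhood is 010; the next row has 1 there.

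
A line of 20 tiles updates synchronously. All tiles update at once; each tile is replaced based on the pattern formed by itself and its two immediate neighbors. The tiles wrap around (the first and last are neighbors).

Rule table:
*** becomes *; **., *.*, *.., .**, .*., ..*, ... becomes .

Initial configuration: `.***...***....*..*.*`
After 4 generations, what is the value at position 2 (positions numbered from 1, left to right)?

..*.....*...........
....................
....................  (fixed point — unchanged through generation 4)
position 2 holds .

.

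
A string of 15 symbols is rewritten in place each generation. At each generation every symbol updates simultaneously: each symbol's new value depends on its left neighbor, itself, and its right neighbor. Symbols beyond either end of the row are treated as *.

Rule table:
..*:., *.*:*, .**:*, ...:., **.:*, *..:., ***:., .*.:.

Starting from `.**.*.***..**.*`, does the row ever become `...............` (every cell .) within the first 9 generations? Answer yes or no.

****.**.*..****
...*****...*...
...*...*.......
...............
all cells are . at generation 4

yes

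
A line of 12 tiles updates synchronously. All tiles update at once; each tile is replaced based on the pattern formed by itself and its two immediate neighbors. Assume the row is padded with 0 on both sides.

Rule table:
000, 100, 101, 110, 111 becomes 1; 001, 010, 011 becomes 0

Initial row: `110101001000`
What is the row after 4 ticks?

010011010100

011010100111
001101010011
100110101001
010011010100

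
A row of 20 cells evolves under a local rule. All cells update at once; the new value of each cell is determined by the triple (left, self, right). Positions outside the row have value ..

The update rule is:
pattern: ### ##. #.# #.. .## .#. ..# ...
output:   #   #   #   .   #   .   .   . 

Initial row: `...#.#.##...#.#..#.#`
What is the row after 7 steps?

step 1: ....#.###....#....#.
step 2: .....####...........
step 3: .....####...........  (fixed point — unchanged through step 7)

.....####...........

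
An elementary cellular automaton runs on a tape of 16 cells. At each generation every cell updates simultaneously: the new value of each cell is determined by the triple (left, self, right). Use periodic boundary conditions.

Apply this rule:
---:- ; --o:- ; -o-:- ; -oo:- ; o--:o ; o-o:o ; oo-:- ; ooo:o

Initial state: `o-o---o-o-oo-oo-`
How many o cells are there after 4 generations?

6

-o-o---o-o--o--o
o-o-o---o-o--o--
-o-o-o---o-o--o-
--o-o-o---o-o--o
count of o: 6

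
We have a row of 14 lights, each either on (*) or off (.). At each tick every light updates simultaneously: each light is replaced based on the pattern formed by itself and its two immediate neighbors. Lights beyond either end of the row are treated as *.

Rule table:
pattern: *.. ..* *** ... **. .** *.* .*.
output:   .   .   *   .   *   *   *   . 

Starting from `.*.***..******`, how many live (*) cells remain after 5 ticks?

12

*.****..******
******..******
******..******  (fixed point — unchanged through tick 5)
count of *: 12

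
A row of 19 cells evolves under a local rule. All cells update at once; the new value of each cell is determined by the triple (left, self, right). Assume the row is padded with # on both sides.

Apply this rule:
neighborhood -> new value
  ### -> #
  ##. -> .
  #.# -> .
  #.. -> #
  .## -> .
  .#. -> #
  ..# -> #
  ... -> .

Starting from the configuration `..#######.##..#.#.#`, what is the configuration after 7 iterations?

##.#####....###.#..
#...###.#..#.#..###
.#.#.#..####.###.##
.#.#.###.##...#...#
.#.#..#....#.###.#.
.#.#####..##..#..#.
.#..###.##..######.

.#..###.##..######.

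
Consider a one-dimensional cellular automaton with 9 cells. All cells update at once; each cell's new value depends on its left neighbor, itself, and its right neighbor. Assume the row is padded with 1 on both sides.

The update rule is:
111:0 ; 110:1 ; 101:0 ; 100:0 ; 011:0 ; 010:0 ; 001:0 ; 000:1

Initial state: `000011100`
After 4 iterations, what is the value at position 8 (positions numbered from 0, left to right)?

011000100
001010000
000000110
011110010
position 8 holds 0

0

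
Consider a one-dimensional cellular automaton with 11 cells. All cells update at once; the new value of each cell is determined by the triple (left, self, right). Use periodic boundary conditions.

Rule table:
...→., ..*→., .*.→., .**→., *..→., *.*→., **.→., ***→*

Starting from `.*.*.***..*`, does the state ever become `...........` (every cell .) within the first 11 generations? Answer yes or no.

yes

generation 1: ......*....
generation 2: ...........
all cells are . at generation 2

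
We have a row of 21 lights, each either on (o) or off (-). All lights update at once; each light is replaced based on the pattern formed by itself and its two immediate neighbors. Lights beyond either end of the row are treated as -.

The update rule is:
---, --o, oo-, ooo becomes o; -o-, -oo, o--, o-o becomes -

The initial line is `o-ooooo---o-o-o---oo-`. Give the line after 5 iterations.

--------oo-o--oo--o--

iteration 1: ---oooo-oo------oo-o-
iteration 2: ooo-ooo--o-ooooo-o---
iteration 3: -oo--oo-o---oooo---oo
iteration 4: o-o-o-o---oo-ooo-oo-o
iteration 5: --------oo-o--oo--o--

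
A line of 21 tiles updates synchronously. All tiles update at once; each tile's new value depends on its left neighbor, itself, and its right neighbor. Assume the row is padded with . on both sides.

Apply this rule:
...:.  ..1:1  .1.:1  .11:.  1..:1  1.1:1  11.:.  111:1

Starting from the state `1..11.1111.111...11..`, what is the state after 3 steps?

111.11.11.1111111111.

111..1.11.1.1.1.1..1.
.1.1111..111111111111
111.11.11.1111111111.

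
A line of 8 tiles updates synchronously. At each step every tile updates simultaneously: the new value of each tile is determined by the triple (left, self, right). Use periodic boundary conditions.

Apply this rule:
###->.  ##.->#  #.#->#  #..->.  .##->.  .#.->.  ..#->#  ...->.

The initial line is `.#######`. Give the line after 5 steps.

...#.#..

step 1: #......#
step 2: #.....#.
step 3: .....#.#
step 4: ....#.#.
step 5: ...#.#..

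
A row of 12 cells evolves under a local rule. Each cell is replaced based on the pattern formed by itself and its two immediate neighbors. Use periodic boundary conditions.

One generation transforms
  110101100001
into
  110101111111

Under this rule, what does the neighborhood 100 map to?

At position 7 the neighborhood is 100; the next row has 1 there.

1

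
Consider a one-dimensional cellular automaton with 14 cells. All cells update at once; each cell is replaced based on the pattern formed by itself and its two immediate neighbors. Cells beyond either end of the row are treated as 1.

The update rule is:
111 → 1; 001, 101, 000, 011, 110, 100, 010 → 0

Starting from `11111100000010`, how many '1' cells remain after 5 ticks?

11111000000000
11110000000000
11100000000000
11000000000000
10000000000000
count of 1: 1

1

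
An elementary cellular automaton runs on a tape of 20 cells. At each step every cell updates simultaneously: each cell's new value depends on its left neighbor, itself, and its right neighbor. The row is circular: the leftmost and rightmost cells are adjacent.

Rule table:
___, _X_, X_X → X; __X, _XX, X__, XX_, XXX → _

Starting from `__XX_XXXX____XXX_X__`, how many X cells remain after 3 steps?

9

step 1: X___X_____XX____XX_X
step 2: __X_X_XXX____XX___X_
step 3: X_XXXX____XX____X_X_
count of X: 9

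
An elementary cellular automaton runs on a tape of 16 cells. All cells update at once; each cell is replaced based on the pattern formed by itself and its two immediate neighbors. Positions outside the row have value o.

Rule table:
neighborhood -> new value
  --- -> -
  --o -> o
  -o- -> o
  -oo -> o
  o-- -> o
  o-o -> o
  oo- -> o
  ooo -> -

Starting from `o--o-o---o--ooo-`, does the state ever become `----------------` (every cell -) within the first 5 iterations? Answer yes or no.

no

ooooooo-ooooo-oo
------ooo---ooo-
o----oo-oo-oo-oo
oo--ooooooooooo-
-oooo---------oo
iteration 5 is -oooo---------oo, still not uniform -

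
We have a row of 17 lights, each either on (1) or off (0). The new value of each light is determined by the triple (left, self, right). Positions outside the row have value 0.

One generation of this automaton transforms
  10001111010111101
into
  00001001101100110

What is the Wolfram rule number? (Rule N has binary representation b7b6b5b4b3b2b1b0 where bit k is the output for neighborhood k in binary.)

position 5: 111 → 0  (bit 7 = 0)
position 7: 110 → 1  (bit 6 = 1)
position 8: 101 → 1  (bit 5 = 1)
position 1: 100 → 0  (bit 4 = 0)
position 4: 011 → 1  (bit 3 = 1)
position 0: 010 → 0  (bit 2 = 0)
position 3: 001 → 0  (bit 1 = 0)
position 2: 000 → 0  (bit 0 = 0)
bits b7..b0 = 01101000 = 104

104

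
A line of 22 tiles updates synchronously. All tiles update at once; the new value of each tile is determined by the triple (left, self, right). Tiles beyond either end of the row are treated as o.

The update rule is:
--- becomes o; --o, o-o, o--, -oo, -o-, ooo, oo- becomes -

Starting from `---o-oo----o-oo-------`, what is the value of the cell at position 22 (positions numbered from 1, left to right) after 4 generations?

generation 1: -o------oo------ooooo-
generation 2: ---oooo----oooo-------
generation 3: -o------oo------ooooo-  (repeats generation 1; period 2)
generation 4: ---oooo----oooo-------
position 22 holds -

-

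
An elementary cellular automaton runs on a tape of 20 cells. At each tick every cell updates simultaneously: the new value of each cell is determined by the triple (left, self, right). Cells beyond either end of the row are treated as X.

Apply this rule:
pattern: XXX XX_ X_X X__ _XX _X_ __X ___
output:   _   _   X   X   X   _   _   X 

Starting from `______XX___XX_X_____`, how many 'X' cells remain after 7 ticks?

XXXXX_X_XX_X_X_XXXX_
_____X_XX_X_X_XX___X
XXXX__XX_X_X_XX_XX_X
____X_X_X_X_XX_XX_XX
XXX__X_X_X_XX_XX_XX_
___X__X_X_XX_XX_XX_X
XX__X__X_XX_XX_XX_XX
count of X: 12

12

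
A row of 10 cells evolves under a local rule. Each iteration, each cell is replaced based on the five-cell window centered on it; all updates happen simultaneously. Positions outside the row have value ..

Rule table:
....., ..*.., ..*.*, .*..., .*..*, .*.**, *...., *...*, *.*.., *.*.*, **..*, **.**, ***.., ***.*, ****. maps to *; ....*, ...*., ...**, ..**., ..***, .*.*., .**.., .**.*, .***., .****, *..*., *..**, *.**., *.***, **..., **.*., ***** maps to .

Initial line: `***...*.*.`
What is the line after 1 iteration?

..*.*.*.**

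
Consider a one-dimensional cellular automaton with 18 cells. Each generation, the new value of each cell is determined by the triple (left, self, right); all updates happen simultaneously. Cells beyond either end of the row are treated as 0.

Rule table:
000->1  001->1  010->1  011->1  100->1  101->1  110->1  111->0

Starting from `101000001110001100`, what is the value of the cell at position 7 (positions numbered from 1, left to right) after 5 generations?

generation 1: 111111111011111111
generation 2: 100000001110000001
generation 3: 111111111011111111  (repeats generation 1; period 2)
generation 5: 111111111011111111
position 7 holds 1

1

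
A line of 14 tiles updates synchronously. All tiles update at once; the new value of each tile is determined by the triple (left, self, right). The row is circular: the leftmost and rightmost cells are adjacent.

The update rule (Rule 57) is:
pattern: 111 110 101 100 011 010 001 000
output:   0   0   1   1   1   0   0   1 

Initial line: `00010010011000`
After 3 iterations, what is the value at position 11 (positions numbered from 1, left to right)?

iteration 1: 11001001010111
iteration 2: 00100100101100
iteration 3: 10010010011011
position 11 holds 1

1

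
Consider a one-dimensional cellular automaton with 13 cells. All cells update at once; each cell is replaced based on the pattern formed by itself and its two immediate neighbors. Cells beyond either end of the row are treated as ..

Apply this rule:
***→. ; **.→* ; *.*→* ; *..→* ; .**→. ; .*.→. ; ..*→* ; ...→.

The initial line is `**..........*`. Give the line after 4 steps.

.**........*.
*.**......*.*
.*.**....*.*.
*.*.**..*.*.*

*.*.**..*.*.*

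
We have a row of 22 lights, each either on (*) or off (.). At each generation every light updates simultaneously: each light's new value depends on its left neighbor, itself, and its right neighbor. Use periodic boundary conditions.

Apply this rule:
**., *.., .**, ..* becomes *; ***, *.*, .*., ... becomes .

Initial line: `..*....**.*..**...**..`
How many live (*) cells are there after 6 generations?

18

generation 1: .*.*..***..*****.****.
generation 2: *...***.****...*.*..**
generation 3: **.**.*.*..**.*...***.
generation 4: **.**....****..*.**.*.
generation 5: **.***..**..***..**...
generation 6: **.*.********.******.*
count of *: 18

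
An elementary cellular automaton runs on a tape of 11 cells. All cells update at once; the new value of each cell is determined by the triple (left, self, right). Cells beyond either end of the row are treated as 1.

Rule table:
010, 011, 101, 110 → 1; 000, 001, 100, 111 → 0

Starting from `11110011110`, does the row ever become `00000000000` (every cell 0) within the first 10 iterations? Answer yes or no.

00010010011
00010010010
00010010011  (repeats iteration 1; period 2)
iteration 10: 00010010010
iteration 10 is 00010010010, still not uniform 0

no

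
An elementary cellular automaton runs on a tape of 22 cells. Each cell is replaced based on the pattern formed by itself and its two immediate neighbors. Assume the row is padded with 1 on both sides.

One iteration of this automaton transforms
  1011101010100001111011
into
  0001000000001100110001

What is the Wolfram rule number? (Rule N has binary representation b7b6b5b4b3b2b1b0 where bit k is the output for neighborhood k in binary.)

129

position 3: 111 → 1  (bit 7 = 1)
position 0: 110 → 0  (bit 6 = 0)
position 1: 101 → 0  (bit 5 = 0)
position 11: 100 → 0  (bit 4 = 0)
position 2: 011 → 0  (bit 3 = 0)
position 6: 010 → 0  (bit 2 = 0)
position 14: 001 → 0  (bit 1 = 0)
position 12: 000 → 1  (bit 0 = 1)
bits b7..b0 = 10000001 = 129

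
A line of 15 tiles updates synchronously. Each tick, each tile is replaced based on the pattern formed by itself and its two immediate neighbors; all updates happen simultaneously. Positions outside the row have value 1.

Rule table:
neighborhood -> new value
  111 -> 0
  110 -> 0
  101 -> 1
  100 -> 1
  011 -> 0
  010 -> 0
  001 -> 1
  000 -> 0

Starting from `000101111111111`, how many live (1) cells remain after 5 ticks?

7

tick 1: 101010000000000
tick 2: 010101000000001
tick 3: 101010100000010
tick 4: 010101010000101
tick 5: 101010101001010
count of 1: 7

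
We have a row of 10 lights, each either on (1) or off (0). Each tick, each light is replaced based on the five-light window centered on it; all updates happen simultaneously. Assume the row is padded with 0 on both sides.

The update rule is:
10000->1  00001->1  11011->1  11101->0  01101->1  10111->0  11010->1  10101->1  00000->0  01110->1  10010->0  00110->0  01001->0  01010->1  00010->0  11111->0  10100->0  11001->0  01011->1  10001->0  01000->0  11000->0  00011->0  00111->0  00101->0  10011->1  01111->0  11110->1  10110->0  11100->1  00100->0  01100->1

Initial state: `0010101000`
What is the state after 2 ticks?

1001110010
0010110000

0010110000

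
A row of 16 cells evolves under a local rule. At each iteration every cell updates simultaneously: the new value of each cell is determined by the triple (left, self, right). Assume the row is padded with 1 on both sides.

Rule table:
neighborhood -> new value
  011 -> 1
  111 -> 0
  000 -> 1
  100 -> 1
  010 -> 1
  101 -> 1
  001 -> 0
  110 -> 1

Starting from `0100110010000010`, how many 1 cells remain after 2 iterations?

1110111011111011
0011101110001110
count of 1: 9

9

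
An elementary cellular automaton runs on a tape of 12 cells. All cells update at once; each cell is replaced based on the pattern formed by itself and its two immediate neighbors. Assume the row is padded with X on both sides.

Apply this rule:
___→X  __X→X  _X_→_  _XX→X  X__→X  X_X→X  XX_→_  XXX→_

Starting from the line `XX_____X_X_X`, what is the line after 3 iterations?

__XXXXX_X_XX
XXX____X_XX_
___XXXX_XX_X

___XXXX_XX_X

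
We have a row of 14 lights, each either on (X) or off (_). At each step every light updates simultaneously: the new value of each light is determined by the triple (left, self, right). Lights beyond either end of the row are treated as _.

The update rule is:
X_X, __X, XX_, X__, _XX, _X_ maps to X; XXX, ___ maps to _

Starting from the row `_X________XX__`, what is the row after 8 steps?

XXX______XXXX_
X_XX____XX__XX
XXXXX__XXXXXXX
X___XXXX_____X
XX_XX__XX___XX
XXXXXXXXXX_XXX
X________XXX_X
XX______XX_XXX

XX______XX_XXX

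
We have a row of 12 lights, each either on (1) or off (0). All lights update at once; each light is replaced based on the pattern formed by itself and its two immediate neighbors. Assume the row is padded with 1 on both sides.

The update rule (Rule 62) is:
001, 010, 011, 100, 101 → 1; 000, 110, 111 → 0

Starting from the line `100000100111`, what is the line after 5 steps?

011011000011

010001111100
111011000011
000110100110
101101111101
011011000011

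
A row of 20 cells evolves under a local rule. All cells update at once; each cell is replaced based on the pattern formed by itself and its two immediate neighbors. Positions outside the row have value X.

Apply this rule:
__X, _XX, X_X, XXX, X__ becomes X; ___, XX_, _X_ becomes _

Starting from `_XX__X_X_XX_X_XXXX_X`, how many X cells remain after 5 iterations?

XX_XX_X_XX_X_XXXX_XX
X_XX_X_XX_X_XXXX_XXX
_XX_X_XX_X_XXXX_XXXX
XX_X_XX_X_XXXX_XXXXX
X_X_XX_X_XXXX_XXXXXX
count of X: 15

15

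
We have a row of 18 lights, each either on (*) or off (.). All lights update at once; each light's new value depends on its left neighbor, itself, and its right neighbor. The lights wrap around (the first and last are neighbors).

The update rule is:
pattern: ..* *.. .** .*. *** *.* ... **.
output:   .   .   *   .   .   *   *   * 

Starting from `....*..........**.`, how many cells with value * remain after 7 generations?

generation 1: ***...********.**.
generation 2: *.*.*.*......*****
generation 3: **.*.*..****.*....
generation 4: ***.*...*..**..**.
generation 5: *.**..*....**..***
generation 6: ****....**.**..*..
generation 7: *..*.**.*****.....
count of *: 9

9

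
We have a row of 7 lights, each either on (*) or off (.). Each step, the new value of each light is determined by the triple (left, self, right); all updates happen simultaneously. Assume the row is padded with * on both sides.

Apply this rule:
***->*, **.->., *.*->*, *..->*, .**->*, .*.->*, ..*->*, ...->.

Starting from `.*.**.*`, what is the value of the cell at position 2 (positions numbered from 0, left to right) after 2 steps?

step 1: ****.**
step 2: ***.***
position 2 holds *

*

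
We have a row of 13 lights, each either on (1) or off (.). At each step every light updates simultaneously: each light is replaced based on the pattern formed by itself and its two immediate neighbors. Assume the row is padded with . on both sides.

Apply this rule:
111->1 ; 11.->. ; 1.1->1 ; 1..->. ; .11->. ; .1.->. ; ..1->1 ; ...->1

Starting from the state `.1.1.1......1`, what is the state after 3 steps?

1.1..1.1.1..1

1.1.1..11111.
.1.1..1.111..
1.1..1.1.1..1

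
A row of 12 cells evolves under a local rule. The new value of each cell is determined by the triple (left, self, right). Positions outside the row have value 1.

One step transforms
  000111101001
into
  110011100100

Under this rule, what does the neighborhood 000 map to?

At position 1 the neighborhood is 000; the next row has 1 there.

1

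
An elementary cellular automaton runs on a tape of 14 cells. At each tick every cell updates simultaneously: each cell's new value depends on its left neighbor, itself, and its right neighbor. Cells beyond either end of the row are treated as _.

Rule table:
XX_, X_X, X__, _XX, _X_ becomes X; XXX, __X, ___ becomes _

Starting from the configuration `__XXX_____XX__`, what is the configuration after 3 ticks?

__X_XX____XXX_
__XXXXX___X_XX
__X___XX__XXXX

__X___XX__XXXX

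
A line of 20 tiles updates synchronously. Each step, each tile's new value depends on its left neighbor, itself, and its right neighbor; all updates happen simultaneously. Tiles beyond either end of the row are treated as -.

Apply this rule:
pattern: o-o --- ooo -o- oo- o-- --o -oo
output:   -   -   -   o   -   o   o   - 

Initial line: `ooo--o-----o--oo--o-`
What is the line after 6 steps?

---oooo---oooo--oooo
--o----o-o----oo----
-ooo--oo-oo--o--o---
o---oo-----ooooooo--
oo-o--o---o-------o-
---ooooo-ooo-----ooo

---ooooo-ooo-----ooo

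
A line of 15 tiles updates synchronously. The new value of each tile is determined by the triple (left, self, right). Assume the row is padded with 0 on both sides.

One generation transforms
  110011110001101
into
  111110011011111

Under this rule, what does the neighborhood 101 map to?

1

At position 13 the neighborhood is 101; the next row has 1 there.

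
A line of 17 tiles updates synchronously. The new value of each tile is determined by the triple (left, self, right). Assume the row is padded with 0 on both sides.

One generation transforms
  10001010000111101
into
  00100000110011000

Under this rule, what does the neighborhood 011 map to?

At position 11 the neighborhood is 011; the next row has 0 there.

0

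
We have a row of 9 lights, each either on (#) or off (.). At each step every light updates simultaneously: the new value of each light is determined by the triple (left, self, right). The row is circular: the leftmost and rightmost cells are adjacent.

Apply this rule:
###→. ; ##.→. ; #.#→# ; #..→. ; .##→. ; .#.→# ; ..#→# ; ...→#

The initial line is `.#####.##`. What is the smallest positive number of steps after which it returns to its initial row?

18

#.....#..
#.#####.#
.#.....#.
##.#####.
..#.....#
.##.#####
#..#.....
#.##.####
.#..#....
##.##.###
..#..#...
###.##.##
...#..#..
####.##.#
....#..#.
#####.##.
.....#..#
.#####.##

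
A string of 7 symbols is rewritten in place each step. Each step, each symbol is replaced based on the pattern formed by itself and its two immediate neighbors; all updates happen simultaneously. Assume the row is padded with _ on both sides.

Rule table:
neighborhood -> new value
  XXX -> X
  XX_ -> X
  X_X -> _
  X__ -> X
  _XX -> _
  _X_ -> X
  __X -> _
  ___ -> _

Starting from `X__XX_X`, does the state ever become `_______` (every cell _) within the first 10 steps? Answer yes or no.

no

step 1: XX__X_X
step 2: _XX_X_X
step 3: __X_X_X
step 4: __X_X_X  (fixed point — unchanged through step 10)
step 10 is __X_X_X, still not uniform _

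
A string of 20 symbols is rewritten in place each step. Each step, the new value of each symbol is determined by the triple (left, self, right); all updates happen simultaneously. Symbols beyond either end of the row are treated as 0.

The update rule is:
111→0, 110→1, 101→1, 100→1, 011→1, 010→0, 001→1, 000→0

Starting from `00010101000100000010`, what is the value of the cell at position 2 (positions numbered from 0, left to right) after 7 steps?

1

step 1: 00101010101010000101
step 2: 01010101010101001010
step 3: 10101010101010110101
step 4: 01010101010101111010
step 5: 10101010101011001101
step 6: 01010101010111111110
step 7: 10101010101100000011
position 2 holds 1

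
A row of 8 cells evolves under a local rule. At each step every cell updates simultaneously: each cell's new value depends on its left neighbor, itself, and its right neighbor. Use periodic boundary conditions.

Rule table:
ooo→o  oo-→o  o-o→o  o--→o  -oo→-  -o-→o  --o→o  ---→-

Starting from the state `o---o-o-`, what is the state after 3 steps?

oooo-ooo

oo-ooooo
ooo-oooo
oooo-ooo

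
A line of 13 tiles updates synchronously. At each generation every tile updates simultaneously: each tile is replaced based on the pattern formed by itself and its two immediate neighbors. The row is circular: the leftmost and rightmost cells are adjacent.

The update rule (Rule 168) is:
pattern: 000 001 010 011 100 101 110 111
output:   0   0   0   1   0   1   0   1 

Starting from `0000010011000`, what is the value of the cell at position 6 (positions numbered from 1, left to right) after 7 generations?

generation 1: 0000000010000
generation 2: 0000000000000
generation 3: 0000000000000  (fixed point — unchanged through generation 7)
position 6 holds 0

0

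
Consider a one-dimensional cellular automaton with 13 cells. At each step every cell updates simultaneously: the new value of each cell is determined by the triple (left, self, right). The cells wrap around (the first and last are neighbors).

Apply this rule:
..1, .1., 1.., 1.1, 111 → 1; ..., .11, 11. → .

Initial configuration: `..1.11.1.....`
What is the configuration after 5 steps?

.1.1..1.1.111

.111..111....
1.1.11.1.1...
1111..11111.1
111.11.111.1.
.1.1..1.1.111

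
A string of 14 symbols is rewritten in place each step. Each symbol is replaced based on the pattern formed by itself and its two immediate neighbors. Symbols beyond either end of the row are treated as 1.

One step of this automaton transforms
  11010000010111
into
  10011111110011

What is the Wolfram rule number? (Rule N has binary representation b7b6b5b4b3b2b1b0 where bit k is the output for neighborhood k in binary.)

151

position 0: 111 → 1  (bit 7 = 1)
position 1: 110 → 0  (bit 6 = 0)
position 2: 101 → 0  (bit 5 = 0)
position 4: 100 → 1  (bit 4 = 1)
position 11: 011 → 0  (bit 3 = 0)
position 3: 010 → 1  (bit 2 = 1)
position 8: 001 → 1  (bit 1 = 1)
position 5: 000 → 1  (bit 0 = 1)
bits b7..b0 = 10010111 = 151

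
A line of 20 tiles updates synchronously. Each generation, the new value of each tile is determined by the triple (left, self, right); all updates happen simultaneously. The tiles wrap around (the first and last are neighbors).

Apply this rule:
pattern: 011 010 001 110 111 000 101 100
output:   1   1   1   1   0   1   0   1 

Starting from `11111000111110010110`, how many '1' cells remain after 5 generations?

10001111100011110110
11111000111110010110  (repeats generation 0; period 2)
generation 5: 10001111100011110110
count of 1: 12

12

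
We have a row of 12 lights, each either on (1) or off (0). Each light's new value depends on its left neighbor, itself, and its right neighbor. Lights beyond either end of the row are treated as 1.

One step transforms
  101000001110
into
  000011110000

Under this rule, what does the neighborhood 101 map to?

0

At position 1 the neighborhood is 101; the next row has 0 there.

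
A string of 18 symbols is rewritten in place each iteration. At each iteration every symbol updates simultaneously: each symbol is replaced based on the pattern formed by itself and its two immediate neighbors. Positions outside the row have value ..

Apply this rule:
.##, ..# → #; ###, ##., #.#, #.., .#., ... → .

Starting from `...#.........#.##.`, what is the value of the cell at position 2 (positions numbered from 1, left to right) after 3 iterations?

.

..#.........#..#..
.#.........#..#...
#.........#..#....
position 2 holds .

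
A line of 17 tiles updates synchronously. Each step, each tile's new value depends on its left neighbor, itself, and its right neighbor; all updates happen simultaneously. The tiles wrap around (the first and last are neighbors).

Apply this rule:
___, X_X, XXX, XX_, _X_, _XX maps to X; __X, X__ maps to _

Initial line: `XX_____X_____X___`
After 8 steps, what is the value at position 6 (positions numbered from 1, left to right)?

step 1: XX_XXX_X_XXX_X_X_
step 2: XXXXXXXXXXXXXXXXX
step 3: XXXXXXXXXXXXXXXXX  (fixed point — unchanged through step 8)
position 6 holds X

X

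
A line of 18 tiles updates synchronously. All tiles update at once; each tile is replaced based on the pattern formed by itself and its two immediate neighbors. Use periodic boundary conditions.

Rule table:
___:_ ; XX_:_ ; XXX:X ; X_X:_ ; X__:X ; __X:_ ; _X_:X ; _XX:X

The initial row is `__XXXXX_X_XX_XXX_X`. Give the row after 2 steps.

step 1: X_XXXX__X_X__XX__X
step 2: __XXX_X_X_XX_X_X_X

__XXX_X_X_XX_X_X_X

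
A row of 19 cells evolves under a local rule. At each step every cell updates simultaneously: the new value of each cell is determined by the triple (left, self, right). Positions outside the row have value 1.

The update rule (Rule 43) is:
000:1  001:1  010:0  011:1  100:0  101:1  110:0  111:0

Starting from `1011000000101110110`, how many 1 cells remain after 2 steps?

0110011111011001101
1100110000110011011
count of 1: 10

10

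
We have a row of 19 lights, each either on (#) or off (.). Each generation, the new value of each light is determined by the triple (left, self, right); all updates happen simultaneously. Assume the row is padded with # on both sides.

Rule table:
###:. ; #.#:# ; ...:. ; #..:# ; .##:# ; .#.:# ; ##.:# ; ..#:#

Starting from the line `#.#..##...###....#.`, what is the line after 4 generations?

generation 1: ########.##.##..###
generation 2: .......##########..
generation 3: #.....##........###
generation 4: ##...####......##..

##...####......##..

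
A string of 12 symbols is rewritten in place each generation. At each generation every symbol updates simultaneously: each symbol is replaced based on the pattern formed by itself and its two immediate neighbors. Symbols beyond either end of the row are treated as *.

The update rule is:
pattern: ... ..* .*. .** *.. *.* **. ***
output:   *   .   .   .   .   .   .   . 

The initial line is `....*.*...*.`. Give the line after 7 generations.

generation 1: .**.....*...
generation 2: ....***...*.
generation 3: .**.....*...  (repeats generation 1; period 2)
generation 7: .**.....*...

.**.....*...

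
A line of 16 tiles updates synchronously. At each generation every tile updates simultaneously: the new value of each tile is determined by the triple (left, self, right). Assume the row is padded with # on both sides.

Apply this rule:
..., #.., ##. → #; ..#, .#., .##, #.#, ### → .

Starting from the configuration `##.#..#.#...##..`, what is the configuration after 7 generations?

.#..#....##..##.
..#..###..##..#.
#..#...##..##...
##..##..##..###.
.##..##..##...#.
..##..##..###...
#..##..##...###.

#..##..##...###.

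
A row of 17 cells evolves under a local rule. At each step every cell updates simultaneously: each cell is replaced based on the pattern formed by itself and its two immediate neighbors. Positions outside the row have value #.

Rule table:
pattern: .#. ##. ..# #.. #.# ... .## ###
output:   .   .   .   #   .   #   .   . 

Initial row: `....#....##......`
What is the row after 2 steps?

###..###...#####.
...#....##.......

...#....##.......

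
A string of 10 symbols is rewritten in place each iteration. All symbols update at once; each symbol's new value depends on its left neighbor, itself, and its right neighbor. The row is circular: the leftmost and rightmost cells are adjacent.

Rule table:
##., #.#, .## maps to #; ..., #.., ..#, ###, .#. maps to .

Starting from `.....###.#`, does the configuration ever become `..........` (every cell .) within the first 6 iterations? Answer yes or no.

iteration 1: .....#.##.
iteration 2: ......###.
iteration 3: ......#.#.
iteration 4: .......#..
iteration 5: ..........
all cells are . at iteration 5

yes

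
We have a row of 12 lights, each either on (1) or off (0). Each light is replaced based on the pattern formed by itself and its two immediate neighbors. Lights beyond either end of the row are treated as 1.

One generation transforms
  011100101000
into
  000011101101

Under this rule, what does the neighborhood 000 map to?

0

At position 10 the neighborhood is 000; the next row has 0 there.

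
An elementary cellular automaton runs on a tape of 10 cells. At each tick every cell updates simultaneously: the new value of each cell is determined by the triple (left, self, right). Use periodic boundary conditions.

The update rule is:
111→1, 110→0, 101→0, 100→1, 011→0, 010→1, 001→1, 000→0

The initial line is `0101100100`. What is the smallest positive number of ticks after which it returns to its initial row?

1100011110
0010101100
0110100010
1000110111
0101000011
0101100100

6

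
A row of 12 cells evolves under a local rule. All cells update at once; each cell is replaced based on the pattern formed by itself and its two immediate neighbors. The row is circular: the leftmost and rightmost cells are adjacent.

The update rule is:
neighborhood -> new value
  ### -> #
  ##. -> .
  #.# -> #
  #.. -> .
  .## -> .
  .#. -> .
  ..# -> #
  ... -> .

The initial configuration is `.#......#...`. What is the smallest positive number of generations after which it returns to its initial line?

12

generation 1: #......#....
generation 2: ......#....#
generation 3: .....#....#.
generation 4: ....#....#..
generation 5: ...#....#...
generation 6: ..#....#....
generation 7: .#....#.....
generation 8: #....#......
generation 9: ....#......#
generation 10: ...#......#.
generation 11: ..#......#..
generation 12: .#......#...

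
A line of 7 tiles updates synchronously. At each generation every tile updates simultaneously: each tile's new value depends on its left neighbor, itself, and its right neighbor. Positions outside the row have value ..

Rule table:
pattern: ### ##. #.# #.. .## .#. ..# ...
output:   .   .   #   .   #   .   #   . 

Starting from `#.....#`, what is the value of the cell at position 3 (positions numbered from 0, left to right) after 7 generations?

.....#.
....#..
...#...
..#....
.#.....
#......
.......
position 3 holds .

.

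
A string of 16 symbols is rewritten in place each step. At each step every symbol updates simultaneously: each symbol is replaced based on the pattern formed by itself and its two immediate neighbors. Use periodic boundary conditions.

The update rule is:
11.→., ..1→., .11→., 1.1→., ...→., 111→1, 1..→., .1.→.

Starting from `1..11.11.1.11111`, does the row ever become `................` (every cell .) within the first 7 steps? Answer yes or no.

yes

............1111
.............11.
................
all cells are . at step 3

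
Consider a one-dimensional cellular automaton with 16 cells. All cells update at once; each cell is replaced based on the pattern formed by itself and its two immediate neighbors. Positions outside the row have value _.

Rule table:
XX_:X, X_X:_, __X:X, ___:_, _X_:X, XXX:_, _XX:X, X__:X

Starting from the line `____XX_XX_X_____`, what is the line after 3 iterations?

___XXX_XX_XX____
__XX_X_XX_XXX___
_XXX_X_XX_X_XX__

_XXX_X_XX_X_XX__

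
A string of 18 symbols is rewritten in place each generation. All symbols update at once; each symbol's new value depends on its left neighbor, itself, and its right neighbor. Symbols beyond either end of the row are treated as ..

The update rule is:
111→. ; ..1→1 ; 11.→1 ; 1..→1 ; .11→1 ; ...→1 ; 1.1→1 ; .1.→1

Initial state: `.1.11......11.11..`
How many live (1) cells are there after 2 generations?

111111111111111111
1................1
count of 1: 2

2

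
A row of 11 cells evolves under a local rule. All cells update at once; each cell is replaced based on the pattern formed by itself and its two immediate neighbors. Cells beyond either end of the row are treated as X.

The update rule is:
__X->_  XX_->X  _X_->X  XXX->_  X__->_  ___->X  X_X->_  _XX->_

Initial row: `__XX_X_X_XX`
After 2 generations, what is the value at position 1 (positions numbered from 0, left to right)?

___X_X_X___
_X_X_X_X_X_
position 1 holds X

X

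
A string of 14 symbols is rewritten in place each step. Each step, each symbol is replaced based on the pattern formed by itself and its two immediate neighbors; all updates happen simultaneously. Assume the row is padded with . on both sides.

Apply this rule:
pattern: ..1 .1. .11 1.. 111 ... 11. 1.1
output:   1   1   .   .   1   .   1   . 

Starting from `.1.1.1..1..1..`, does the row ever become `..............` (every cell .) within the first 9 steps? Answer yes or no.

no

11.1.1.11.11..
.1.1.1..1..1..  (repeats step 0; period 2)
step 9: 11.1.1.11.11..
step 9 is 11.1.1.11.11.., still not uniform .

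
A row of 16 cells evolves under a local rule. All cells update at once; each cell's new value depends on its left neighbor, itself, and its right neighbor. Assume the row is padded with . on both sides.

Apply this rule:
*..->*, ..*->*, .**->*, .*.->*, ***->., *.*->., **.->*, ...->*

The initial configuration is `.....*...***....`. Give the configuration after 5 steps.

**********.*****

**********.*****
*........*.*...*
**********.*****  (repeats step 1; period 2)
step 5: **********.*****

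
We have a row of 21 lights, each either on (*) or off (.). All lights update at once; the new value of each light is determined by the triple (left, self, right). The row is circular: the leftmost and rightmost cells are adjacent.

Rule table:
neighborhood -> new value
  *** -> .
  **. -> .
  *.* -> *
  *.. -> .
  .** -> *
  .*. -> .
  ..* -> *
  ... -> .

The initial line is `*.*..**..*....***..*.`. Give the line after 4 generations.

generation 1: .*..**..*....**...*.*
generation 2: *..**..*....**...*.*.
generation 3: ..**..*....**...*.*.*
generation 4: .**..*....**...*.*.*.

.**..*....**...*.*.*.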